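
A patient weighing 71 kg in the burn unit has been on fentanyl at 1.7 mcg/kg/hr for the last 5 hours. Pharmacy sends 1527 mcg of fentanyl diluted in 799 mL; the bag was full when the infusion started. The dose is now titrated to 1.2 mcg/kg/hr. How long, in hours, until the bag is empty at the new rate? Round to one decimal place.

Initial rate:
Dose = 1.7 mcg/kg/hr × 71 kg = 120.7 mcg/hr
Concentration = 1527 mcg ÷ 799 mL = 1.911139 mcg/mL
Rate = 120.7 mcg/hr ÷ 1.911139 mcg/mL = 63.15606 mL/hr
Volume infused so far = 63.15606 mL/hr × 5 hr = 315.7803 mL
Volume remaining = 799 − 315.7803 = 483.2197 mL
New rate:
Dose = 1.2 mcg/kg/hr × 71 kg = 85.2 mcg/hr
Rate = 85.2 mcg/hr ÷ 1.911139 mcg/mL = 44.58075 mL/hr
Time remaining = 483.2197 mL ÷ 44.58075 mL/hr = 10.8392 hr

10.8 hours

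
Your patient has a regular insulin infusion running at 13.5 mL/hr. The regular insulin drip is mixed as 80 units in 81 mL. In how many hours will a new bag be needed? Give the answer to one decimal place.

6.0 hours

Duration = 81 mL ÷ 13.5 mL/hr = 6 hr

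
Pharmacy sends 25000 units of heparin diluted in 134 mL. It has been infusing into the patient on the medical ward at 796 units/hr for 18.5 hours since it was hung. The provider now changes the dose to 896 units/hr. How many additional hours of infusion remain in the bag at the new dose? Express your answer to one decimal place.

11.5 hours

Initial rate:
Concentration = 25000 units ÷ 134 mL = 186.5672 units/mL
Rate = 796 units/hr ÷ 186.5672 units/mL = 4.26656 mL/hr
Volume infused so far = 4.26656 mL/hr × 18.5 hr = 78.93136 mL
Volume remaining = 134 − 78.93136 = 55.06864 mL
New rate:
Rate = 896 units/hr ÷ 186.5672 units/mL = 4.80256 mL/hr
Time remaining = 55.06864 mL ÷ 4.80256 mL/hr = 11.46652 hr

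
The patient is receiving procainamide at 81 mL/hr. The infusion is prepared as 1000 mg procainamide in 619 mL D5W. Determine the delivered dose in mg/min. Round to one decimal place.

Concentration = 1000 mg ÷ 619 mL = 1.615509 mg/mL
Drug rate = 81 mL/hr × 1.615509 mg/mL = 130.8562 mg/hr
130.8562 mg/hr ÷ 60 min/hr = 2.180937 mg/min

2.2 mg/min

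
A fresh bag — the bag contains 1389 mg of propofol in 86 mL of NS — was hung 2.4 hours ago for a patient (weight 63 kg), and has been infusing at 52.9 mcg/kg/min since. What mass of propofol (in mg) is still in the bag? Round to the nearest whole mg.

Dose = 52.9 mcg/kg/min × 63 kg = 3332.7 mcg/min
3332.7 mcg/min × 60 min/hr = 199962 mcg/hr
Concentration = 1389 mg ÷ 86 mL = 16.15116 mg/mL = 16151.16 mcg/mL
Rate = 199962 mcg/hr ÷ 16151.16 mcg/mL = 12.38066 mL/hr
Volume infused = 12.38066 mL/hr × 2.4 hr = 29.71358 mL
Volume remaining = 86 − 29.71358 = 56.28642 mL
Drug remaining = 56.28642 mL × 16151.16 mcg/mL = 909091.2 mcg = 909.0912 mg

909 mg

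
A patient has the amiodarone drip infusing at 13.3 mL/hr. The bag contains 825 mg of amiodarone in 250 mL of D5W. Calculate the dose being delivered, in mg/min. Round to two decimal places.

Concentration = 825 mg ÷ 250 mL = 3.3 mg/mL
Drug rate = 13.3 mL/hr × 3.3 mg/mL = 43.89 mg/hr
43.89 mg/hr ÷ 60 min/hr = 0.7315 mg/min

0.73 mg/min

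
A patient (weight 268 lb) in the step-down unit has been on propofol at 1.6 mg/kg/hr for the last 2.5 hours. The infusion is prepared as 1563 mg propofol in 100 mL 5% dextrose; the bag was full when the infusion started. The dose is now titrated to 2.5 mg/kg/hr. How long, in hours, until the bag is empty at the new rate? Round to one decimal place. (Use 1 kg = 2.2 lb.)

Initial rate:
Weight = 268 lb ÷ 2.2 lb/kg = 121.8182 kg
Dose = 1.6 mg/kg/hr × 121.8182 kg = 194.9091 mg/hr
Concentration = 1563 mg ÷ 100 mL = 15.63 mg/mL
Rate = 194.9091 mg/hr ÷ 15.63 mg/mL = 12.47019 mL/hr
Volume infused so far = 12.47019 mL/hr × 2.5 hr = 31.17548 mL
Volume remaining = 100 − 31.17548 = 68.82452 mL
New rate:
Dose = 2.5 mg/kg/hr × 121.8182 kg = 304.5455 mg/hr
Rate = 304.5455 mg/hr ÷ 15.63 mg/mL = 19.48467 mL/hr
Time remaining = 68.82452 mL ÷ 19.48467 mL/hr = 3.532239 hr

3.5 hours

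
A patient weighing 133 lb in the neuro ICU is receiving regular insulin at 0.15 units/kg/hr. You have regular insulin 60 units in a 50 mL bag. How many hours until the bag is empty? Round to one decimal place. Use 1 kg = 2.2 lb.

Weight = 133 lb ÷ 2.2 lb/kg = 60.45455 kg
Dose = 0.15 units/kg/hr × 60.45455 kg = 9.068182 units/hr
Concentration = 60 units ÷ 50 mL = 1.2 units/mL
Rate = 9.068182 units/hr ÷ 1.2 units/mL = 7.556818 mL/hr
Duration = 50 mL ÷ 7.556818 mL/hr = 6.616541 hr

6.6 hours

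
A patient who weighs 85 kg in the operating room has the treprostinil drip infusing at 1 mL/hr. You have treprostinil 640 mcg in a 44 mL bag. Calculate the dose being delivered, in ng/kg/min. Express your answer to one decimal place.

2.9 ng/kg/min

Concentration = 640 mcg ÷ 44 mL = 14.54545 mcg/mL = 14545.45 ng/mL
Drug rate = 1 mL/hr × 14545.45 ng/mL = 14545.45 ng/hr
14545.45 ng/hr ÷ 60 min/hr = 242.4242 ng/min
242.4242 ng/min ÷ 85 kg = 2.85205 ng/kg/min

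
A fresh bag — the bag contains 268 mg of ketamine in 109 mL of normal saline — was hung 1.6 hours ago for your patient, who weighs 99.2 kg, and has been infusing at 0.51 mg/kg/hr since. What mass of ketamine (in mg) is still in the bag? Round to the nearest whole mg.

Dose = 0.51 mg/kg/hr × 99.2 kg = 50.592 mg/hr
Concentration = 268 mg ÷ 109 mL = 2.458716 mg/mL
Rate = 50.592 mg/hr ÷ 2.458716 mg/mL = 20.5766 mL/hr
Volume infused = 20.5766 mL/hr × 1.6 hr = 32.92256 mL
Volume remaining = 109 − 32.92256 = 76.07744 mL
Drug remaining = 76.07744 mL × 2.458716 mg/mL = 187.0528 mg

187 mg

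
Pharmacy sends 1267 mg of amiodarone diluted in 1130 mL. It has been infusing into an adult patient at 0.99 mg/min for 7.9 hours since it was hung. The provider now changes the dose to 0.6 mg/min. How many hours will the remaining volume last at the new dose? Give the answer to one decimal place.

Initial rate:
0.99 mg/min × 60 min/hr = 59.4 mg/hr
Concentration = 1267 mg ÷ 1130 mL = 1.121239 mg/mL
Rate = 59.4 mg/hr ÷ 1.121239 mg/mL = 52.97711 mL/hr
Volume infused so far = 52.97711 mL/hr × 7.9 hr = 418.5192 mL
Volume remaining = 1130 − 418.5192 = 711.4808 mL
New rate:
0.6 mg/min × 60 min/hr = 36 mg/hr
Rate = 36 mg/hr ÷ 1.121239 mg/mL = 32.10734 mL/hr
Time remaining = 711.4808 mL ÷ 32.10734 mL/hr = 22.15944 hr

22.2 hours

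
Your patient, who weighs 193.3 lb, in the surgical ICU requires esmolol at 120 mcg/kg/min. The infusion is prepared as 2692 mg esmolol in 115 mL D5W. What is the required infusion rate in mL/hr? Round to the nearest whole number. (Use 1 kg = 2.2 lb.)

27 mL/hr

Weight = 193.3 lb ÷ 2.2 lb/kg = 87.86364 kg
Dose = 120 mcg/kg/min × 87.86364 kg = 10543.64 mcg/min
10543.64 mcg/min × 60 min/hr = 632618.2 mcg/hr
Concentration = 2692 mg ÷ 115 mL = 23.4087 mg/mL = 23408.7 mcg/mL
Rate = 632618.2 mcg/hr ÷ 23408.7 mcg/mL = 27.02492 mL/hr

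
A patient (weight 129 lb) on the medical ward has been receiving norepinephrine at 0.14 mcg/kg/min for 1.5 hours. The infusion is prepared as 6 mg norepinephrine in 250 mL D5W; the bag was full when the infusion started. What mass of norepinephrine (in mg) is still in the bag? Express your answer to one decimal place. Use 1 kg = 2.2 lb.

5.3 mg

Weight = 129 lb ÷ 2.2 lb/kg = 58.63636 kg
Dose = 0.14 mcg/kg/min × 58.63636 kg = 8.209091 mcg/min
8.209091 mcg/min × 60 min/hr = 492.5455 mcg/hr
Concentration = 6 mg ÷ 250 mL = 0.024 mg/mL = 24 mcg/mL
Rate = 492.5455 mcg/hr ÷ 24 mcg/mL = 20.52273 mL/hr
Volume infused = 20.52273 mL/hr × 1.5 hr = 30.78409 mL
Volume remaining = 250 − 30.78409 = 219.2159 mL
Drug remaining = 219.2159 mL × 24 mcg/mL = 5261.182 mcg = 5.261182 mg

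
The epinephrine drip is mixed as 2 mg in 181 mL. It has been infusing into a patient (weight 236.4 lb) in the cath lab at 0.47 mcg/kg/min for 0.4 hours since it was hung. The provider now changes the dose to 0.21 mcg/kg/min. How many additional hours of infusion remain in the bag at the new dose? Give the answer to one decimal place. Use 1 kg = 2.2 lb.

0.6 hours

Initial rate:
Weight = 236.4 lb ÷ 2.2 lb/kg = 107.4545 kg
Dose = 0.47 mcg/kg/min × 107.4545 kg = 50.50364 mcg/min
50.50364 mcg/min × 60 min/hr = 3030.218 mcg/hr
Concentration = 2 mg ÷ 181 mL = 0.01104972 mg/mL = 11.04972 mcg/mL
Rate = 3030.218 mcg/hr ÷ 11.04972 mcg/mL = 274.2347 mL/hr
Volume infused so far = 274.2347 mL/hr × 0.4 hr = 109.6939 mL
Volume remaining = 181 − 109.6939 = 71.3061 mL
New rate:
Dose = 0.21 mcg/kg/min × 107.4545 kg = 22.56545 mcg/min
22.56545 mcg/min × 60 min/hr = 1353.927 mcg/hr
Rate = 1353.927 mcg/hr ÷ 11.04972 mcg/mL = 122.5304 mL/hr
Time remaining = 71.3061 mL ÷ 122.5304 mL/hr = 0.5819461 hr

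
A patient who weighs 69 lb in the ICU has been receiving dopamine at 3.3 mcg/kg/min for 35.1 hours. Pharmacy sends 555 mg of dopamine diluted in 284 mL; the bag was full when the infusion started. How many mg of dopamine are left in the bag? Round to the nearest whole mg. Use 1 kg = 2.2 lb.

Weight = 69 lb ÷ 2.2 lb/kg = 31.36364 kg
Dose = 3.3 mcg/kg/min × 31.36364 kg = 103.5 mcg/min
103.5 mcg/min × 60 min/hr = 6210 mcg/hr
Concentration = 555 mg ÷ 284 mL = 1.954225 mg/mL = 1954.225 mcg/mL
Rate = 6210 mcg/hr ÷ 1954.225 mcg/mL = 3.17773 mL/hr
Volume infused = 3.17773 mL/hr × 35.1 hr = 111.5383 mL
Volume remaining = 284 − 111.5383 = 172.4617 mL
Drug remaining = 172.4617 mL × 1954.225 mcg/mL = 337029 mcg = 337.029 mg

337 mg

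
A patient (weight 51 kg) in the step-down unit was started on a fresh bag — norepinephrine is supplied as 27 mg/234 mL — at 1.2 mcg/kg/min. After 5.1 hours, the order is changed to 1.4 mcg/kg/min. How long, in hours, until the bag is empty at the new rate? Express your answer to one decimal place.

1.9 hours

Initial rate:
Dose = 1.2 mcg/kg/min × 51 kg = 61.2 mcg/min
61.2 mcg/min × 60 min/hr = 3672 mcg/hr
Concentration = 27 mg ÷ 234 mL = 0.1153846 mg/mL = 115.3846 mcg/mL
Rate = 3672 mcg/hr ÷ 115.3846 mcg/mL = 31.824 mL/hr
Volume infused so far = 31.824 mL/hr × 5.1 hr = 162.3024 mL
Volume remaining = 234 − 162.3024 = 71.6976 mL
New rate:
Dose = 1.4 mcg/kg/min × 51 kg = 71.4 mcg/min
71.4 mcg/min × 60 min/hr = 4284 mcg/hr
Rate = 4284 mcg/hr ÷ 115.3846 mcg/mL = 37.128 mL/hr
Time remaining = 71.6976 mL ÷ 37.128 mL/hr = 1.931092 hr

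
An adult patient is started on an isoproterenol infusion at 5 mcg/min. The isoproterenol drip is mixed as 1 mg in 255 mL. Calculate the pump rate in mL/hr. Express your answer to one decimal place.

5 mcg/min × 60 min/hr = 300 mcg/hr
Concentration = 1 mg ÷ 255 mL = 0.003921569 mg/mL = 3.921569 mcg/mL
Rate = 300 mcg/hr ÷ 3.921569 mcg/mL = 76.5 mL/hr

76.5 mL/hr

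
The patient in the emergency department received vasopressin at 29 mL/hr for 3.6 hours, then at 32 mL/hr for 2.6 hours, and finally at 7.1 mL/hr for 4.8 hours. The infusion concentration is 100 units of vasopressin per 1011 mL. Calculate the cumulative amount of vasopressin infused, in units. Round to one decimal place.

21.9 units

Concentration = 100 units ÷ 1011 mL = 0.09891197 units/mL
Stage 1: 29 mL/hr × 3.6 hr = 104.4 mL → 104.4 mL × 0.09891197 units/mL = 10.32641 units
Stage 2: 32 mL/hr × 2.6 hr = 83.2 mL → 83.2 mL × 0.09891197 units/mL = 8.229476 units
Stage 3: 7.1 mL/hr × 4.8 hr = 34.08 mL → 34.08 mL × 0.09891197 units/mL = 3.37092 units
Total = 10.32641 + 8.229476 + 3.37092 = 21.92681 units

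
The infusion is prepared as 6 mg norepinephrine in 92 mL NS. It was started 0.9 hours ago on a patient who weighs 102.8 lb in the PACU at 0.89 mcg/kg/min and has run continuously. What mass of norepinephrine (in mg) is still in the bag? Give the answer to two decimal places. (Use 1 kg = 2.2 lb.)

Weight = 102.8 lb ÷ 2.2 lb/kg = 46.72727 kg
Dose = 0.89 mcg/kg/min × 46.72727 kg = 41.58727 mcg/min
41.58727 mcg/min × 60 min/hr = 2495.236 mcg/hr
Concentration = 6 mg ÷ 92 mL = 0.06521739 mg/mL = 65.21739 mcg/mL
Rate = 2495.236 mcg/hr ÷ 65.21739 mcg/mL = 38.26029 mL/hr
Volume infused = 38.26029 mL/hr × 0.9 hr = 34.43426 mL
Volume remaining = 92 − 34.43426 = 57.56574 mL
Drug remaining = 57.56574 mL × 65.21739 mcg/mL = 3754.287 mcg = 3.754287 mg

3.75 mg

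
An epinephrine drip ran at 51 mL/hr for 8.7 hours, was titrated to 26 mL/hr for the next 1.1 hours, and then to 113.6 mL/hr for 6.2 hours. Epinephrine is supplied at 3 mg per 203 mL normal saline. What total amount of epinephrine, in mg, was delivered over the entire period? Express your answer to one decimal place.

Concentration = 3 mg ÷ 203 mL = 0.01477833 mg/mL
Stage 1: 51 mL/hr × 8.7 hr = 443.7 mL → 443.7 mL × 0.01477833 mg/mL = 6.557143 mg
Stage 2: 26 mL/hr × 1.1 hr = 28.6 mL → 28.6 mL × 0.01477833 mg/mL = 0.4226601 mg
Stage 3: 113.6 mL/hr × 6.2 hr = 704.32 mL → 704.32 mL × 0.01477833 mg/mL = 10.40867 mg
Total = 6.557143 + 0.4226601 + 10.40867 = 17.38847 mg

17.4 mg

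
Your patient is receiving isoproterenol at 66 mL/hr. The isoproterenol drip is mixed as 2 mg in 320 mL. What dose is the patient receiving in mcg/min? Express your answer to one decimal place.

Concentration = 2 mg ÷ 320 mL = 0.00625 mg/mL = 6.25 mcg/mL
Drug rate = 66 mL/hr × 6.25 mcg/mL = 412.5 mcg/hr
412.5 mcg/hr ÷ 60 min/hr = 6.875 mcg/min

6.9 mcg/min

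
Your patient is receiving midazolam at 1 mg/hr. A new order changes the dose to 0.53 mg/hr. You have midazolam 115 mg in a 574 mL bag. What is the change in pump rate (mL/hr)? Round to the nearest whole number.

At the current dose:
Concentration = 115 mg ÷ 574 mL = 0.2003484 mg/mL
Rate = 1 mg/hr ÷ 0.2003484 mg/mL = 4.991304 mL/hr
At the new dose:
Rate = 0.53 mg/hr ÷ 0.2003484 mg/mL = 2.645391 mL/hr
Change = 2.645391 − 4.991304 = -2.345913 mL/hr → 2.345913 mL/hr decrease

2 mL/hr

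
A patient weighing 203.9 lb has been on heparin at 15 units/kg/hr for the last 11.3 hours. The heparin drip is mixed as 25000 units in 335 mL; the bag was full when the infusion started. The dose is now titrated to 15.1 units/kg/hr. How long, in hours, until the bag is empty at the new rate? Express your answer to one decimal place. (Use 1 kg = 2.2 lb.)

Initial rate:
Weight = 203.9 lb ÷ 2.2 lb/kg = 92.68182 kg
Dose = 15 units/kg/hr × 92.68182 kg = 1390.227 units/hr
Concentration = 25000 units ÷ 335 mL = 74.62687 units/mL
Rate = 1390.227 units/hr ÷ 74.62687 units/mL = 18.62905 mL/hr
Volume infused so far = 18.62905 mL/hr × 11.3 hr = 210.5082 mL
Volume remaining = 335 − 210.5082 = 124.4918 mL
New rate:
Dose = 15.1 units/kg/hr × 92.68182 kg = 1399.495 units/hr
Rate = 1399.495 units/hr ÷ 74.62687 units/mL = 18.75324 mL/hr
Time remaining = 124.4918 mL ÷ 18.75324 mL/hr = 6.638415 hr

6.6 hours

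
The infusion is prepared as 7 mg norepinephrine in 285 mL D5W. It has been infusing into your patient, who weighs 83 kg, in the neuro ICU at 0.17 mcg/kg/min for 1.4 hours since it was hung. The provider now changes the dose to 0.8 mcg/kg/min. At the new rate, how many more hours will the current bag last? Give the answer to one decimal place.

1.5 hours

Initial rate:
Dose = 0.17 mcg/kg/min × 83 kg = 14.11 mcg/min
14.11 mcg/min × 60 min/hr = 846.6 mcg/hr
Concentration = 7 mg ÷ 285 mL = 0.0245614 mg/mL = 24.5614 mcg/mL
Rate = 846.6 mcg/hr ÷ 24.5614 mcg/mL = 34.46871 mL/hr
Volume infused so far = 34.46871 mL/hr × 1.4 hr = 48.2562 mL
Volume remaining = 285 − 48.2562 = 236.7438 mL
New rate:
Dose = 0.8 mcg/kg/min × 83 kg = 66.4 mcg/min
66.4 mcg/min × 60 min/hr = 3984 mcg/hr
Rate = 3984 mcg/hr ÷ 24.5614 mcg/mL = 162.2057 mL/hr
Time remaining = 236.7438 mL ÷ 162.2057 mL/hr = 1.459528 hr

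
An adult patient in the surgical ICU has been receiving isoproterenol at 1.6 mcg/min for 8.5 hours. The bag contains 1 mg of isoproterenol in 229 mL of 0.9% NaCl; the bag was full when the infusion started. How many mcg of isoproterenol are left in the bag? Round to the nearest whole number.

184 mcg

1.6 mcg/min × 60 min/hr = 96 mcg/hr
Concentration = 1 mg ÷ 229 mL = 0.004366812 mg/mL = 4.366812 mcg/mL
Rate = 96 mcg/hr ÷ 4.366812 mcg/mL = 21.984 mL/hr
Volume infused = 21.984 mL/hr × 8.5 hr = 186.864 mL
Volume remaining = 229 − 186.864 = 42.136 mL
Drug remaining = 42.136 mL × 4.366812 mcg/mL = 184 mcg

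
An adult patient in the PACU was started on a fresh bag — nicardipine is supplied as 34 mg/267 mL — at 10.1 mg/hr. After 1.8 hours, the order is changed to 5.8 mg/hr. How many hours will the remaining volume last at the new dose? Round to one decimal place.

Initial rate:
Concentration = 34 mg ÷ 267 mL = 0.1273408 mg/mL
Rate = 10.1 mg/hr ÷ 0.1273408 mg/mL = 79.31471 mL/hr
Volume infused so far = 79.31471 mL/hr × 1.8 hr = 142.7665 mL
Volume remaining = 267 − 142.7665 = 124.2335 mL
New rate:
Rate = 5.8 mg/hr ÷ 0.1273408 mg/mL = 45.54706 mL/hr
Time remaining = 124.2335 mL ÷ 45.54706 mL/hr = 2.727586 hr

2.7 hours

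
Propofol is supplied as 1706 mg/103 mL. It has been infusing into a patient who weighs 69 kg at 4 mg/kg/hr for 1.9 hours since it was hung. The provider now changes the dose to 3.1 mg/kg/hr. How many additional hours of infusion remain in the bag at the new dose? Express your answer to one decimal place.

5.5 hours

Initial rate:
Dose = 4 mg/kg/hr × 69 kg = 276 mg/hr
Concentration = 1706 mg ÷ 103 mL = 16.56311 mg/mL
Rate = 276 mg/hr ÷ 16.56311 mg/mL = 16.66354 mL/hr
Volume infused so far = 16.66354 mL/hr × 1.9 hr = 31.66073 mL
Volume remaining = 103 − 31.66073 = 71.33927 mL
New rate:
Dose = 3.1 mg/kg/hr × 69 kg = 213.9 mg/hr
Rate = 213.9 mg/hr ÷ 16.56311 mg/mL = 12.91424 mL/hr
Time remaining = 71.33927 mL ÷ 12.91424 mL/hr = 5.524077 hr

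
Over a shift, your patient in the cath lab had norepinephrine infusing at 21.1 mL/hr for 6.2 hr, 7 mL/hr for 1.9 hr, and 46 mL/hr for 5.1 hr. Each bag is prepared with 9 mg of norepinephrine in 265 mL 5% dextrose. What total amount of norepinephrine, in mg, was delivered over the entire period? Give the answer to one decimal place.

Concentration = 9 mg ÷ 265 mL = 0.03396226 mg/mL
Stage 1: 21.1 mL/hr × 6.2 hr = 130.82 mL → 130.82 mL × 0.03396226 mg/mL = 4.442943 mg
Stage 2: 7 mL/hr × 1.9 hr = 13.3 mL → 13.3 mL × 0.03396226 mg/mL = 0.4516981 mg
Stage 3: 46 mL/hr × 5.1 hr = 234.6 mL → 234.6 mL × 0.03396226 mg/mL = 7.967547 mg
Total = 4.442943 + 0.4516981 + 7.967547 = 12.86219 mg

12.9 mg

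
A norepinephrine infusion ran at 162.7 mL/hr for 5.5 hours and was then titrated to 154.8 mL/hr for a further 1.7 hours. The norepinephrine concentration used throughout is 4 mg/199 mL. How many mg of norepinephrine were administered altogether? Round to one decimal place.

Concentration = 4 mg ÷ 199 mL = 0.0201005 mg/mL
Stage 1: 162.7 mL/hr × 5.5 hr = 894.85 mL → 894.85 mL × 0.0201005 mg/mL = 17.98693 mg
Stage 2: 154.8 mL/hr × 1.7 hr = 263.16 mL → 263.16 mL × 0.0201005 mg/mL = 5.289648 mg
Total = 17.98693 + 5.289648 = 23.27658 mg

23.3 mg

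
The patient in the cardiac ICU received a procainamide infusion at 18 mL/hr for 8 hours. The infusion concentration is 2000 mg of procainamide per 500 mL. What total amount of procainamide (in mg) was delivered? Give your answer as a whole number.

576 mg

Concentration = 2000 mg ÷ 500 mL = 4 mg/mL
Drug rate = 18 mL/hr × 4 mg/mL = 72 mg/hr
Total = 72 mg/hr × 8 hr = 576 mg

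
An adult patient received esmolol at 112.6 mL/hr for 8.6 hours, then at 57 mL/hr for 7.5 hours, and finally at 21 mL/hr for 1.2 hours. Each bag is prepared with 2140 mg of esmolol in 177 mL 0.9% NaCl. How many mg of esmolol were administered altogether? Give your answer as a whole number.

17181 mg

Concentration = 2140 mg ÷ 177 mL = 12.0904 mg/mL
Stage 1: 112.6 mL/hr × 8.6 hr = 968.36 mL → 968.36 mL × 12.0904 mg/mL = 11707.86 mg
Stage 2: 57 mL/hr × 7.5 hr = 427.5 mL → 427.5 mL × 12.0904 mg/mL = 5168.644 mg
Stage 3: 21 mL/hr × 1.2 hr = 25.2 mL → 25.2 mL × 12.0904 mg/mL = 304.678 mg
Total = 11707.86 + 5168.644 + 304.678 = 17181.18 mg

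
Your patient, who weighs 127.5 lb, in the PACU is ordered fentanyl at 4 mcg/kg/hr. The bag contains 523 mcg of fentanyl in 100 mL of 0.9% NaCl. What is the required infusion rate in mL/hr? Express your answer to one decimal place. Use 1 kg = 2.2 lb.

44.3 mL/hr

Weight = 127.5 lb ÷ 2.2 lb/kg = 57.95455 kg
Dose = 4 mcg/kg/hr × 57.95455 kg = 231.8182 mcg/hr
Concentration = 523 mcg ÷ 100 mL = 5.23 mcg/mL
Rate = 231.8182 mcg/hr ÷ 5.23 mcg/mL = 44.3247 mL/hr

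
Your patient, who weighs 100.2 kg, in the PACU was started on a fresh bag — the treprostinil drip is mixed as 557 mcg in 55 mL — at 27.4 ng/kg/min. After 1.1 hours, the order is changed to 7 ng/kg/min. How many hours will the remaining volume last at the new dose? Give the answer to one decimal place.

8.9 hours

Initial rate:
Dose = 27.4 ng/kg/min × 100.2 kg = 2745.48 ng/min
2745.48 ng/min × 60 min/hr = 164728.8 ng/hr
Concentration = 557 mcg ÷ 55 mL = 10.12727 mcg/mL = 10127.27 ng/mL
Rate = 164728.8 ng/hr ÷ 10127.27 ng/mL = 16.26586 mL/hr
Volume infused so far = 16.26586 mL/hr × 1.1 hr = 17.89245 mL
Volume remaining = 55 − 17.89245 = 37.10755 mL
New rate:
Dose = 7 ng/kg/min × 100.2 kg = 701.4 ng/min
701.4 ng/min × 60 min/hr = 42084 ng/hr
Rate = 42084 ng/hr ÷ 10127.27 ng/mL = 4.155512 mL/hr
Time remaining = 37.10755 mL ÷ 4.155512 mL/hr = 8.92972 hr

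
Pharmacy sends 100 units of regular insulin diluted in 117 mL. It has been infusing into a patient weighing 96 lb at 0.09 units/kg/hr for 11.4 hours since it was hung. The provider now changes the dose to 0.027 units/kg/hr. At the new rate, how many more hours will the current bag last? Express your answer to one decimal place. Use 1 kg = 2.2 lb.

46.9 hours

Initial rate:
Weight = 96 lb ÷ 2.2 lb/kg = 43.63636 kg
Dose = 0.09 units/kg/hr × 43.63636 kg = 3.927273 units/hr
Concentration = 100 units ÷ 117 mL = 0.8547009 units/mL
Rate = 3.927273 units/hr ÷ 0.8547009 units/mL = 4.594909 mL/hr
Volume infused so far = 4.594909 mL/hr × 11.4 hr = 52.38196 mL
Volume remaining = 117 − 52.38196 = 64.61804 mL
New rate:
Dose = 0.027 units/kg/hr × 43.63636 kg = 1.178182 units/hr
Rate = 1.178182 units/hr ÷ 0.8547009 units/mL = 1.378473 mL/hr
Time remaining = 64.61804 mL ÷ 1.378473 mL/hr = 46.87654 hr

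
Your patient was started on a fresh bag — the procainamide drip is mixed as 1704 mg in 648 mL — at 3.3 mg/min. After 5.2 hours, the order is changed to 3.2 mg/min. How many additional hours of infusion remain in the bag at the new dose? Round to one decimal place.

Initial rate:
3.3 mg/min × 60 min/hr = 198 mg/hr
Concentration = 1704 mg ÷ 648 mL = 2.62963 mg/mL
Rate = 198 mg/hr ÷ 2.62963 mg/mL = 75.29577 mL/hr
Volume infused so far = 75.29577 mL/hr × 5.2 hr = 391.538 mL
Volume remaining = 648 − 391.538 = 256.462 mL
New rate:
3.2 mg/min × 60 min/hr = 192 mg/hr
Rate = 192 mg/hr ÷ 2.62963 mg/mL = 73.01408 mL/hr
Time remaining = 256.462 mL ÷ 73.01408 mL/hr = 3.5125 hr

3.5 hours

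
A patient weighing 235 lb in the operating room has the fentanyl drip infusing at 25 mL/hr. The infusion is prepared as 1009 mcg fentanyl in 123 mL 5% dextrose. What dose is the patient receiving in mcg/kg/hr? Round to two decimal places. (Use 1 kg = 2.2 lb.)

1.92 mcg/kg/hr

Weight = 235 lb ÷ 2.2 lb/kg = 106.8182 kg
Concentration = 1009 mcg ÷ 123 mL = 8.203252 mcg/mL
Drug rate = 25 mL/hr × 8.203252 mcg/mL = 205.0813 mcg/hr
205.0813 mcg/hr ÷ 106.8182 kg = 1.91991 mcg/kg/hr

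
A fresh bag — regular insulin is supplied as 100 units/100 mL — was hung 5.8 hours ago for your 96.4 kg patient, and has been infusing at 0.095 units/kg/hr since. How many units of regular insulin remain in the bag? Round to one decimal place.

Dose = 0.095 units/kg/hr × 96.4 kg = 9.158 units/hr
Concentration = 100 units ÷ 100 mL = 1 units/mL
Rate = 9.158 units/hr ÷ 1 units/mL = 9.158 mL/hr
Volume infused = 9.158 mL/hr × 5.8 hr = 53.1164 mL
Volume remaining = 100 − 53.1164 = 46.8836 mL
Drug remaining = 46.8836 mL × 1 units/mL = 46.8836 units

46.9 units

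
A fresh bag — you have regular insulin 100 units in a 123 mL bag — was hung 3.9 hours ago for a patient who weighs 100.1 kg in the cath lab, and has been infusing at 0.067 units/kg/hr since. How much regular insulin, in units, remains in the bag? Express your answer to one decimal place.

Dose = 0.067 units/kg/hr × 100.1 kg = 6.7067 units/hr
Concentration = 100 units ÷ 123 mL = 0.8130081 units/mL
Rate = 6.7067 units/hr ÷ 0.8130081 units/mL = 8.249241 mL/hr
Volume infused = 8.249241 mL/hr × 3.9 hr = 32.17204 mL
Volume remaining = 123 − 32.17204 = 90.82796 mL
Drug remaining = 90.82796 mL × 0.8130081 units/mL = 73.84387 units

73.8 units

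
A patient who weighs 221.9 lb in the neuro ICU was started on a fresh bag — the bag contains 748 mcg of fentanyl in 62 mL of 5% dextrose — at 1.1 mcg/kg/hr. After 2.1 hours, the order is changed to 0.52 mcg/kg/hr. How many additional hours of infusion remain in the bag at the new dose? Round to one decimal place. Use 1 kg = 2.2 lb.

9.8 hours

Initial rate:
Weight = 221.9 lb ÷ 2.2 lb/kg = 100.8636 kg
Dose = 1.1 mcg/kg/hr × 100.8636 kg = 110.95 mcg/hr
Concentration = 748 mcg ÷ 62 mL = 12.06452 mcg/mL
Rate = 110.95 mcg/hr ÷ 12.06452 mcg/mL = 9.19639 mL/hr
Volume infused so far = 9.19639 mL/hr × 2.1 hr = 19.31242 mL
Volume remaining = 62 − 19.31242 = 42.68758 mL
New rate:
Dose = 0.52 mcg/kg/hr × 100.8636 kg = 52.44909 mcg/hr
Rate = 52.44909 mcg/hr ÷ 12.06452 mcg/mL = 4.347385 mL/hr
Time remaining = 42.68758 mL ÷ 4.347385 mL/hr = 9.819141 hr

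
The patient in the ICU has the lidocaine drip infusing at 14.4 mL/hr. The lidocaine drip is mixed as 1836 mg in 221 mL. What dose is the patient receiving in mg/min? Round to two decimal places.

Concentration = 1836 mg ÷ 221 mL = 8.307692 mg/mL
Drug rate = 14.4 mL/hr × 8.307692 mg/mL = 119.6308 mg/hr
119.6308 mg/hr ÷ 60 min/hr = 1.993846 mg/min

1.99 mg/min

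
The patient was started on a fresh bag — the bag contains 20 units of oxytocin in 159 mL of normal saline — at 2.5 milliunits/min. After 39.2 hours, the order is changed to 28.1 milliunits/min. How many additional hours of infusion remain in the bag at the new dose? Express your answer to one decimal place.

8.4 hours

Initial rate:
2.5 milliunits/min × 60 min/hr = 150 milliunits/hr
Concentration = 20 units ÷ 159 mL = 0.1257862 units/mL = 125.7862 milliunits/mL
Rate = 150 milliunits/hr ÷ 125.7862 milliunits/mL = 1.1925 mL/hr
Volume infused so far = 1.1925 mL/hr × 39.2 hr = 46.746 mL
Volume remaining = 159 − 46.746 = 112.254 mL
New rate:
28.1 milliunits/min × 60 min/hr = 1686 milliunits/hr
Rate = 1686 milliunits/hr ÷ 125.7862 milliunits/mL = 13.4037 mL/hr
Time remaining = 112.254 mL ÷ 13.4037 mL/hr = 8.374852 hr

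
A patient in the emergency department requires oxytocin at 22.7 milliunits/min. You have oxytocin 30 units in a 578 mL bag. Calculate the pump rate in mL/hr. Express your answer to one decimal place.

22.7 milliunits/min × 60 min/hr = 1362 milliunits/hr
Concentration = 30 units ÷ 578 mL = 0.05190311 units/mL = 51.90311 milliunits/mL
Rate = 1362 milliunits/hr ÷ 51.90311 milliunits/mL = 26.2412 mL/hr

26.2 mL/hr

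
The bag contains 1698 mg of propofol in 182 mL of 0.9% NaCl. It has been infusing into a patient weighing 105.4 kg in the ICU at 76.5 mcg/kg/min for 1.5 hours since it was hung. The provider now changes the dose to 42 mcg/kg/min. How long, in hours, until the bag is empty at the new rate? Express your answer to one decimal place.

Initial rate:
Dose = 76.5 mcg/kg/min × 105.4 kg = 8063.1 mcg/min
8063.1 mcg/min × 60 min/hr = 483786 mcg/hr
Concentration = 1698 mg ÷ 182 mL = 9.32967 mg/mL = 9329.67 mcg/mL
Rate = 483786 mcg/hr ÷ 9329.67 mcg/mL = 51.85457 mL/hr
Volume infused so far = 51.85457 mL/hr × 1.5 hr = 77.78185 mL
Volume remaining = 182 − 77.78185 = 104.2182 mL
New rate:
Dose = 42 mcg/kg/min × 105.4 kg = 4426.8 mcg/min
4426.8 mcg/min × 60 min/hr = 265608 mcg/hr
Rate = 265608 mcg/hr ÷ 9329.67 mcg/mL = 28.46917 mL/hr
Time remaining = 104.2182 mL ÷ 28.46917 mL/hr = 3.660737 hr

3.7 hours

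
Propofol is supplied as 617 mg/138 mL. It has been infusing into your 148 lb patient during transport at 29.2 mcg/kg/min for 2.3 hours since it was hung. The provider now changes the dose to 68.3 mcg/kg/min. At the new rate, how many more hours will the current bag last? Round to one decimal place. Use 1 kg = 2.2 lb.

1.3 hours

Initial rate:
Weight = 148 lb ÷ 2.2 lb/kg = 67.27273 kg
Dose = 29.2 mcg/kg/min × 67.27273 kg = 1964.364 mcg/min
1964.364 mcg/min × 60 min/hr = 117861.8 mcg/hr
Concentration = 617 mg ÷ 138 mL = 4.471014 mg/mL = 4471.014 mcg/mL
Rate = 117861.8 mcg/hr ÷ 4471.014 mcg/mL = 26.36131 mL/hr
Volume infused so far = 26.36131 mL/hr × 2.3 hr = 60.63102 mL
Volume remaining = 138 − 60.63102 = 77.36898 mL
New rate:
Dose = 68.3 mcg/kg/min × 67.27273 kg = 4594.727 mcg/min
4594.727 mcg/min × 60 min/hr = 275683.6 mcg/hr
Rate = 275683.6 mcg/hr ÷ 4471.014 mcg/mL = 61.6602 mL/hr
Time remaining = 77.36898 mL ÷ 61.6602 mL/hr = 1.254764 hr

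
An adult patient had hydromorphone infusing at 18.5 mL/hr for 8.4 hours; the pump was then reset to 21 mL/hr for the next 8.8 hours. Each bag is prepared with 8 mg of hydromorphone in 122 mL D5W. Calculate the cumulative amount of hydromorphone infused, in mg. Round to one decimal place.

22.3 mg

Concentration = 8 mg ÷ 122 mL = 0.06557377 mg/mL
Stage 1: 18.5 mL/hr × 8.4 hr = 155.4 mL → 155.4 mL × 0.06557377 mg/mL = 10.19016 mg
Stage 2: 21 mL/hr × 8.8 hr = 184.8 mL → 184.8 mL × 0.06557377 mg/mL = 12.11803 mg
Total = 10.19016 + 12.11803 = 22.3082 mg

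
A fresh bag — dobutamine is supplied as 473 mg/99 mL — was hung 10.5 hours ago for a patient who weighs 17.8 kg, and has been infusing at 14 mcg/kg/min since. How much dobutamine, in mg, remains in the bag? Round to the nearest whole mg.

Dose = 14 mcg/kg/min × 17.8 kg = 249.2 mcg/min
249.2 mcg/min × 60 min/hr = 14952 mcg/hr
Concentration = 473 mg ÷ 99 mL = 4.777778 mg/mL = 4777.778 mcg/mL
Rate = 14952 mcg/hr ÷ 4777.778 mcg/mL = 3.129488 mL/hr
Volume infused = 3.129488 mL/hr × 10.5 hr = 32.85963 mL
Volume remaining = 99 − 32.85963 = 66.14037 mL
Drug remaining = 66.14037 mL × 4777.778 mcg/mL = 316004 mcg = 316.004 mg

316 mg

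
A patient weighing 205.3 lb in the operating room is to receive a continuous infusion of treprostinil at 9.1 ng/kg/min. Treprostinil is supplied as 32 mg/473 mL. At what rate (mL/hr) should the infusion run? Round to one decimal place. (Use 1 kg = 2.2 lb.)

0.8 mL/hr

Weight = 205.3 lb ÷ 2.2 lb/kg = 93.31818 kg
Dose = 9.1 ng/kg/min × 93.31818 kg = 849.1955 ng/min
849.1955 ng/min × 60 min/hr = 50951.73 ng/hr
Concentration = 32 mg ÷ 473 mL = 0.06765328 mg/mL = 67653.28 ng/mL
Rate = 50951.73 ng/hr ÷ 67653.28 ng/mL = 0.7531302 mL/hr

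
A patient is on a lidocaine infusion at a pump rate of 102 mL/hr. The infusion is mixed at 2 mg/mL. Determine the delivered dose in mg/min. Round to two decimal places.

Drug rate = 102 mL/hr × 2 mg/mL = 204 mg/hr
204 mg/hr ÷ 60 min/hr = 3.4 mg/min

3.40 mg/min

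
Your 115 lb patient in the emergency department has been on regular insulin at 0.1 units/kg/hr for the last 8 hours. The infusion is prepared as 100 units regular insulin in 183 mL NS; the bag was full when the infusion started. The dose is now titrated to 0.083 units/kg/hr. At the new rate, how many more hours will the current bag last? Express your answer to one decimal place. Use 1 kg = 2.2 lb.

Initial rate:
Weight = 115 lb ÷ 2.2 lb/kg = 52.27273 kg
Dose = 0.1 units/kg/hr × 52.27273 kg = 5.227273 units/hr
Concentration = 100 units ÷ 183 mL = 0.5464481 units/mL
Rate = 5.227273 units/hr ÷ 0.5464481 units/mL = 9.565909 mL/hr
Volume infused so far = 9.565909 mL/hr × 8 hr = 76.52727 mL
Volume remaining = 183 − 76.52727 = 106.4727 mL
New rate:
Dose = 0.083 units/kg/hr × 52.27273 kg = 4.338636 units/hr
Rate = 4.338636 units/hr ÷ 0.5464481 units/mL = 7.939705 mL/hr
Time remaining = 106.4727 mL ÷ 7.939705 mL/hr = 13.41016 hr

13.4 hours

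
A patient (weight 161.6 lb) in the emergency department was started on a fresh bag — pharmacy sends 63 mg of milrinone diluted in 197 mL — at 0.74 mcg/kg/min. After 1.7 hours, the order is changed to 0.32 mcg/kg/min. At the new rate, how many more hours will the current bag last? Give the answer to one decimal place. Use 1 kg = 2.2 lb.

Initial rate:
Weight = 161.6 lb ÷ 2.2 lb/kg = 73.45455 kg
Dose = 0.74 mcg/kg/min × 73.45455 kg = 54.35636 mcg/min
54.35636 mcg/min × 60 min/hr = 3261.382 mcg/hr
Concentration = 63 mg ÷ 197 mL = 0.319797 mg/mL = 319.797 mcg/mL
Rate = 3261.382 mcg/hr ÷ 319.797 mcg/mL = 10.19829 mL/hr
Volume infused so far = 10.19829 mL/hr × 1.7 hr = 17.33709 mL
Volume remaining = 197 − 17.33709 = 179.6629 mL
New rate:
Dose = 0.32 mcg/kg/min × 73.45455 kg = 23.50545 mcg/min
23.50545 mcg/min × 60 min/hr = 1410.327 mcg/hr
Rate = 1410.327 mcg/hr ÷ 319.797 mcg/mL = 4.410071 mL/hr
Time remaining = 179.6629 mL ÷ 4.410071 mL/hr = 40.73923 hr

40.7 hours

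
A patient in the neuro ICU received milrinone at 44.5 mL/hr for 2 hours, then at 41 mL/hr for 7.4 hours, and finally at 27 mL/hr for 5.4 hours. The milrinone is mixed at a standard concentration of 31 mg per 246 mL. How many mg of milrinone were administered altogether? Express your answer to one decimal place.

67.8 mg

Concentration = 31 mg ÷ 246 mL = 0.1260163 mg/mL
Stage 1: 44.5 mL/hr × 2 hr = 89 mL → 89 mL × 0.1260163 mg/mL = 11.21545 mg
Stage 2: 41 mL/hr × 7.4 hr = 303.4 mL → 303.4 mL × 0.1260163 mg/mL = 38.23333 mg
Stage 3: 27 mL/hr × 5.4 hr = 145.8 mL → 145.8 mL × 0.1260163 mg/mL = 18.37317 mg
Total = 11.21545 + 38.23333 + 18.37317 = 67.82195 mg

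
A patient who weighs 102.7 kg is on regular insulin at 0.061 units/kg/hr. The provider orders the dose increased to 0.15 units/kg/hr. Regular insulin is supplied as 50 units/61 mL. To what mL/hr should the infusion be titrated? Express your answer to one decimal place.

18.8 mL/hr

Dose = 0.15 units/kg/hr × 102.7 kg = 15.405 units/hr
Concentration = 50 units ÷ 61 mL = 0.8196721 units/mL
Rate = 15.405 units/hr ÷ 0.8196721 units/mL = 18.7941 mL/hr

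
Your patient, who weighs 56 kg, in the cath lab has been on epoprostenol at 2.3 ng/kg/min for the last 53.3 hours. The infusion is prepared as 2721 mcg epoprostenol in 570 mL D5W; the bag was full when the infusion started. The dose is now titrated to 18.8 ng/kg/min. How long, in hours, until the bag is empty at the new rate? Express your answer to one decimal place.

36.6 hours

Initial rate:
Dose = 2.3 ng/kg/min × 56 kg = 128.8 ng/min
128.8 ng/min × 60 min/hr = 7728 ng/hr
Concentration = 2721 mcg ÷ 570 mL = 4.773684 mcg/mL = 4773.684 ng/mL
Rate = 7728 ng/hr ÷ 4773.684 ng/mL = 1.618875 mL/hr
Volume infused so far = 1.618875 mL/hr × 53.3 hr = 86.28606 mL
Volume remaining = 570 − 86.28606 = 483.7139 mL
New rate:
Dose = 18.8 ng/kg/min × 56 kg = 1052.8 ng/min
1052.8 ng/min × 60 min/hr = 63168 ng/hr
Rate = 63168 ng/hr ÷ 4773.684 ng/mL = 13.23255 mL/hr
Time remaining = 483.7139 mL ÷ 13.23255 mL/hr = 36.55486 hr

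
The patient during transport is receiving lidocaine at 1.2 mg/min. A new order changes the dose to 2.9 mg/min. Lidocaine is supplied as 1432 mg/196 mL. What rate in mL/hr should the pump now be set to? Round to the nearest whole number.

24 mL/hr

2.9 mg/min × 60 min/hr = 174 mg/hr
Concentration = 1432 mg ÷ 196 mL = 7.306122 mg/mL
Rate = 174 mg/hr ÷ 7.306122 mg/mL = 23.81564 mL/hr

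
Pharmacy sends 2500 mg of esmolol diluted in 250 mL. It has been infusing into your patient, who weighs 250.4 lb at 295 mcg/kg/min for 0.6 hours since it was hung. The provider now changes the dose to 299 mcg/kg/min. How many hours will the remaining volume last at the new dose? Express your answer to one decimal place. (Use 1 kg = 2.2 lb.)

Initial rate:
Weight = 250.4 lb ÷ 2.2 lb/kg = 113.8182 kg
Dose = 295 mcg/kg/min × 113.8182 kg = 33576.36 mcg/min
33576.36 mcg/min × 60 min/hr = 2014582 mcg/hr
Concentration = 2500 mg ÷ 250 mL = 10 mg/mL = 10000 mcg/mL
Rate = 2014582 mcg/hr ÷ 10000 mcg/mL = 201.4582 mL/hr
Volume infused so far = 201.4582 mL/hr × 0.6 hr = 120.8749 mL
Volume remaining = 250 − 120.8749 = 129.1251 mL
New rate:
Dose = 299 mcg/kg/min × 113.8182 kg = 34031.64 mcg/min
34031.64 mcg/min × 60 min/hr = 2041898 mcg/hr
Rate = 2041898 mcg/hr ÷ 10000 mcg/mL = 204.1898 mL/hr
Time remaining = 129.1251 mL ÷ 204.1898 mL/hr = 0.6323777 hr

0.6 hours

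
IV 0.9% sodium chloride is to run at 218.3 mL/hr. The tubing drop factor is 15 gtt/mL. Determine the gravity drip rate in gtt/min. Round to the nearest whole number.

55 gtt/min

218.3 mL/hr ÷ 60 min/hr = 3.638333 mL/min
3.638333 mL/min × 15 gtt/mL = 54.575 gtt/min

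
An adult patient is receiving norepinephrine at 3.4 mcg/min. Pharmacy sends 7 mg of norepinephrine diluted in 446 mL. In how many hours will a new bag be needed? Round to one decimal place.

34.3 hours

3.4 mcg/min × 60 min/hr = 204 mcg/hr
Concentration = 7 mg ÷ 446 mL = 0.01569507 mg/mL = 15.69507 mcg/mL
Rate = 204 mcg/hr ÷ 15.69507 mcg/mL = 12.99771 mL/hr
Duration = 446 mL ÷ 12.99771 mL/hr = 34.31373 hr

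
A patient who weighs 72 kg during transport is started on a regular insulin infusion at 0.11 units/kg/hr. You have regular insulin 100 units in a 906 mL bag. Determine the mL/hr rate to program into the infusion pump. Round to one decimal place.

Dose = 0.11 units/kg/hr × 72 kg = 7.92 units/hr
Concentration = 100 units ÷ 906 mL = 0.1103753 units/mL
Rate = 7.92 units/hr ÷ 0.1103753 units/mL = 71.7552 mL/hr

71.8 mL/hr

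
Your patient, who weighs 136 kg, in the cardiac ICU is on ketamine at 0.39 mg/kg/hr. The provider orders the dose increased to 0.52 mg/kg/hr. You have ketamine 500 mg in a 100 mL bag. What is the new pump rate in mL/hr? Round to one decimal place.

14.1 mL/hr

Dose = 0.52 mg/kg/hr × 136 kg = 70.72 mg/hr
Concentration = 500 mg ÷ 100 mL = 5 mg/mL
Rate = 70.72 mg/hr ÷ 5 mg/mL = 14.144 mL/hr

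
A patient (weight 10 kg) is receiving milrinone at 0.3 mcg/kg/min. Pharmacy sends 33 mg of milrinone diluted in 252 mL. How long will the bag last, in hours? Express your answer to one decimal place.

Dose = 0.3 mcg/kg/min × 10 kg = 3 mcg/min
3 mcg/min × 60 min/hr = 180 mcg/hr
Concentration = 33 mg ÷ 252 mL = 0.1309524 mg/mL = 130.9524 mcg/mL
Rate = 180 mcg/hr ÷ 130.9524 mcg/mL = 1.374545 mL/hr
Duration = 252 mL ÷ 1.374545 mL/hr = 183.3333 hr

183.3 hours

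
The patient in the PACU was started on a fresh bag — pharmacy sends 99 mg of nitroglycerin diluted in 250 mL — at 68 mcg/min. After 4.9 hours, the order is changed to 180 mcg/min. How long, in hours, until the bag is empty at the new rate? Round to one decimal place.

Initial rate:
68 mcg/min × 60 min/hr = 4080 mcg/hr
Concentration = 99 mg ÷ 250 mL = 0.396 mg/mL = 396 mcg/mL
Rate = 4080 mcg/hr ÷ 396 mcg/mL = 10.30303 mL/hr
Volume infused so far = 10.30303 mL/hr × 4.9 hr = 50.48485 mL
Volume remaining = 250 − 50.48485 = 199.5152 mL
New rate:
180 mcg/min × 60 min/hr = 10800 mcg/hr
Rate = 10800 mcg/hr ÷ 396 mcg/mL = 27.27273 mL/hr
Time remaining = 199.5152 mL ÷ 27.27273 mL/hr = 7.315556 hr

7.3 hours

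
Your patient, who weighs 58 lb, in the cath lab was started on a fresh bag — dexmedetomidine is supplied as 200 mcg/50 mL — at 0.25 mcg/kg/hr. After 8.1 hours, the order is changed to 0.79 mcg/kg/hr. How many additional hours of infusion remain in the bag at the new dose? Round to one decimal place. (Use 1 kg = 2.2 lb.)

Initial rate:
Weight = 58 lb ÷ 2.2 lb/kg = 26.36364 kg
Dose = 0.25 mcg/kg/hr × 26.36364 kg = 6.590909 mcg/hr
Concentration = 200 mcg ÷ 50 mL = 4 mcg/mL
Rate = 6.590909 mcg/hr ÷ 4 mcg/mL = 1.647727 mL/hr
Volume infused so far = 1.647727 mL/hr × 8.1 hr = 13.34659 mL
Volume remaining = 50 − 13.34659 = 36.65341 mL
New rate:
Dose = 0.79 mcg/kg/hr × 26.36364 kg = 20.82727 mcg/hr
Rate = 20.82727 mcg/hr ÷ 4 mcg/mL = 5.206818 mL/hr
Time remaining = 36.65341 mL ÷ 5.206818 mL/hr = 7.039502 hr

7.0 hours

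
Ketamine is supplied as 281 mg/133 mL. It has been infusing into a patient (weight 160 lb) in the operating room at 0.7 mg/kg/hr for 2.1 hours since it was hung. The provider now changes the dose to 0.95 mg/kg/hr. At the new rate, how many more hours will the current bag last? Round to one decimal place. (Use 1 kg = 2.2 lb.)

2.5 hours

Initial rate:
Weight = 160 lb ÷ 2.2 lb/kg = 72.72727 kg
Dose = 0.7 mg/kg/hr × 72.72727 kg = 50.90909 mg/hr
Concentration = 281 mg ÷ 133 mL = 2.112782 mg/mL
Rate = 50.90909 mg/hr ÷ 2.112782 mg/mL = 24.09576 mL/hr
Volume infused so far = 24.09576 mL/hr × 2.1 hr = 50.6011 mL
Volume remaining = 133 − 50.6011 = 82.3989 mL
New rate:
Dose = 0.95 mg/kg/hr × 72.72727 kg = 69.09091 mg/hr
Rate = 69.09091 mg/hr ÷ 2.112782 mg/mL = 32.70139 mL/hr
Time remaining = 82.3989 mL ÷ 32.70139 mL/hr = 2.519737 hr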